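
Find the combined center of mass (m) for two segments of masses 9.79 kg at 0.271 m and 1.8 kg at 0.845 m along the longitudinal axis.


COM = (m1*x1 + m2*x2) / (m1 + m2)
COM = (9.79*0.271 + 1.8*0.845) / (9.79 + 1.8)
Numerator = 4.1741
Denominator = 11.5900
COM = 0.3601


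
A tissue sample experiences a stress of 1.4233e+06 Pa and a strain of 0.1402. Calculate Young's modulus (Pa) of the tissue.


E = stress / strain
E = 1.4233e+06 / 0.1402
E = 1.0152e+07


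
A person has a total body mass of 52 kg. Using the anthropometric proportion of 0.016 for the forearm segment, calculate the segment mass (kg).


m_segment = body_mass * fraction
m_segment = 52 * 0.016
m_segment = 0.8320


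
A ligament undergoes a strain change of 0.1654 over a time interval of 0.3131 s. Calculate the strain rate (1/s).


strain_rate = delta_strain / delta_t
strain_rate = 0.1654 / 0.3131
strain_rate = 0.5283


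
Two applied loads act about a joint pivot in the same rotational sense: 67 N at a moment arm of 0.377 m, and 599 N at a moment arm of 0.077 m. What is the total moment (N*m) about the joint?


M = F1 * d1 + F2 * d2
M = 67 * 0.377 + 599 * 0.077
M = 25.2590 + 46.1230
M = 71.3820


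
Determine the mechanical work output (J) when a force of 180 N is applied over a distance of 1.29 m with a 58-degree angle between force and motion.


W = F * d * cos(theta)
theta = 58 deg = 1.0123 rad
cos(theta) = 0.5299
W = 180 * 1.29 * 0.5299
W = 123.0473


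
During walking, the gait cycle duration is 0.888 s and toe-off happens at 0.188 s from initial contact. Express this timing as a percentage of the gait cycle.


pct = (event_time / cycle_time) * 100
pct = (0.188 / 0.888) * 100
ratio = 0.2117
pct = 21.1712


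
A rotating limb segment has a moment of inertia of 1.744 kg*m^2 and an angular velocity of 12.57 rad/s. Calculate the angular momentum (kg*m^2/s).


L = I * omega
L = 1.744 * 12.57
L = 21.9221


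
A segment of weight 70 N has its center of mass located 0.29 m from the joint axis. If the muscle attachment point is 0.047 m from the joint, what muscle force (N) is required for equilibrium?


F_muscle = W * d_load / d_muscle
F_muscle = 70 * 0.29 / 0.047
Numerator = 20.3000
F_muscle = 431.9149


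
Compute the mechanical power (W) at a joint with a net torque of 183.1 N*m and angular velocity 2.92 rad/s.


P = M * omega
P = 183.1 * 2.92
P = 534.6520


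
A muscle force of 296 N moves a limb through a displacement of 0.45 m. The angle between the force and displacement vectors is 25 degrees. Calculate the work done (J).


W = F * d * cos(theta)
theta = 25 deg = 0.4363 rad
cos(theta) = 0.9063
W = 296 * 0.45 * 0.9063
W = 120.7202


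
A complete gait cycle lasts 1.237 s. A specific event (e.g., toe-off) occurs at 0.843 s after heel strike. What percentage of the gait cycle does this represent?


pct = (event_time / cycle_time) * 100
pct = (0.843 / 1.237) * 100
ratio = 0.6815
pct = 68.1487


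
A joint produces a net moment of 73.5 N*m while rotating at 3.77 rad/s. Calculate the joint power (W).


P = M * omega
P = 73.5 * 3.77
P = 277.0950


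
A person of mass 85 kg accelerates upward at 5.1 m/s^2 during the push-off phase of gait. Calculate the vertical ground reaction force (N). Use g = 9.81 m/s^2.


GRF = m * (g + a)
GRF = 85 * (9.81 + 5.1)
GRF = 85 * 14.9100
GRF = 1267.3500


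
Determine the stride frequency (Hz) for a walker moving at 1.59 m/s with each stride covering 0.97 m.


f = v / stride_length
f = 1.59 / 0.97
f = 1.6392


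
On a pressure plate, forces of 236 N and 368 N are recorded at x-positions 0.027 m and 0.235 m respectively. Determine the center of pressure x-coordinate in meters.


COP_x = (F1*x1 + F2*x2) / (F1 + F2)
COP_x = (236*0.027 + 368*0.235) / (236 + 368)
Numerator = 92.8520
Denominator = 604
COP_x = 0.1537


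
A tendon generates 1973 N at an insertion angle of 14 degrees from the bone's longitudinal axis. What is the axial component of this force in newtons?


F_eff = F_tendon * cos(theta)
theta = 14 deg = 0.2443 rad
cos(theta) = 0.9703
F_eff = 1973 * 0.9703
F_eff = 1914.3935


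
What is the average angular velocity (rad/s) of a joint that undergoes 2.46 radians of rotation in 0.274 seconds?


omega = delta_theta / delta_t
omega = 2.46 / 0.274
omega = 8.9781


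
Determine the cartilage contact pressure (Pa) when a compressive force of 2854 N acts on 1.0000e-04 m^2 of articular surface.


P = F / A
P = 2854 / 1.0000e-04
P = 2.8540e+07


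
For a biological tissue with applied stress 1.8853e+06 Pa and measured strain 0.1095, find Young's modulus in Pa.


E = stress / strain
E = 1.8853e+06 / 0.1095
E = 1.7217e+07


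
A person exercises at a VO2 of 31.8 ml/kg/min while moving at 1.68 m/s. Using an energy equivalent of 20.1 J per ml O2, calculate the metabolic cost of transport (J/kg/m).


Power per kg = VO2 * 20.1 / 60
Power per kg = 31.8 * 20.1 / 60 = 10.6530 W/kg
Cost = power_per_kg / speed
Cost = 10.6530 / 1.68
Cost = 6.3411


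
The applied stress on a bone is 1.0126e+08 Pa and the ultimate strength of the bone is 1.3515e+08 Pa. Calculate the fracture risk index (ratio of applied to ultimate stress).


FRI = applied / ultimate
FRI = 1.0126e+08 / 1.3515e+08
FRI = 0.7492


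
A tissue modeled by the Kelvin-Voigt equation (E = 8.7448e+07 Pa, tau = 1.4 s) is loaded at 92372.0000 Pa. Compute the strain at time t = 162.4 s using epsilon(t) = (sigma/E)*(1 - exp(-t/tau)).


epsilon(t) = (sigma/E) * (1 - exp(-t/tau))
sigma/E = 92372.0000 / 8.7448e+07 = 0.0011
exp(-t/tau) = exp(-162.4 / 1.4) = 4.1864e-51
epsilon = 0.0011 * (1 - 4.1864e-51)
epsilon = 0.0011


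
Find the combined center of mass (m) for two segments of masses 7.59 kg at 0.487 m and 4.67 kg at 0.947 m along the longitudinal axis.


COM = (m1*x1 + m2*x2) / (m1 + m2)
COM = (7.59*0.487 + 4.67*0.947) / (7.59 + 4.67)
Numerator = 8.1188
Denominator = 12.2600
COM = 0.6622


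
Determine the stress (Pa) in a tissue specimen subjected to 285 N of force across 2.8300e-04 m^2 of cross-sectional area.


stress = F / A
stress = 285 / 2.8300e-04
stress = 1.0071e+06


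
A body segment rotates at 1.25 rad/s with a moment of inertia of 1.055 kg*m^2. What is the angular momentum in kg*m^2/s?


L = I * omega
L = 1.055 * 1.25
L = 1.3187


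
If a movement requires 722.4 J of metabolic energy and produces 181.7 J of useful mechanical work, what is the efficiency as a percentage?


eta = (W_mech / E_meta) * 100
eta = (181.7 / 722.4) * 100
ratio = 0.2515
eta = 25.1523


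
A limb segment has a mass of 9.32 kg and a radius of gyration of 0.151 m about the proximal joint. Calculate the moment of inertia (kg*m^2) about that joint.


I = m * k^2
I = 9.32 * 0.151^2
k^2 = 0.0228
I = 0.2125


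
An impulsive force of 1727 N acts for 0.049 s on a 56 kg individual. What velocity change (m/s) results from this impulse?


J = F * dt = 1727 * 0.049 = 84.6230 N*s
delta_v = J / m
delta_v = 84.6230 / 56
delta_v = 1.5111


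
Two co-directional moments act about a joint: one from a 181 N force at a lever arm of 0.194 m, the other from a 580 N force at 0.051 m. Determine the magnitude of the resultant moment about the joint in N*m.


M = F1 * d1 + F2 * d2
M = 181 * 0.194 + 580 * 0.051
M = 35.1140 + 29.5800
M = 64.6940


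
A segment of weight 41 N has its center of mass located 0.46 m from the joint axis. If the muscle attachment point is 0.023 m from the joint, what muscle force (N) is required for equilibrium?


F_muscle = W * d_load / d_muscle
F_muscle = 41 * 0.46 / 0.023
Numerator = 18.8600
F_muscle = 820.0000


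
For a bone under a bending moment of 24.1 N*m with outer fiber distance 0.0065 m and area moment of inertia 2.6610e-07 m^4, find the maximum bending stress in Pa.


sigma = M * c / I
sigma = 24.1 * 0.0065 / 2.6610e-07
M * c = 0.1567
sigma = 588688.4630


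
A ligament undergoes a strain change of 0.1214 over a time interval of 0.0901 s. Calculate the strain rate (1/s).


strain_rate = delta_strain / delta_t
strain_rate = 0.1214 / 0.0901
strain_rate = 1.3474


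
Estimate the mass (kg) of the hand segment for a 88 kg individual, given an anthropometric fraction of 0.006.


m_segment = body_mass * fraction
m_segment = 88 * 0.006
m_segment = 0.5280


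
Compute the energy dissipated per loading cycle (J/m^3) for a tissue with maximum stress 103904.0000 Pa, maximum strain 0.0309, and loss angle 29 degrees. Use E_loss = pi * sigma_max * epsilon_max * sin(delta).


E_loss = pi * sigma_max * epsilon_max * sin(delta)
delta = 29 deg = 0.5061 rad
sin(delta) = 0.4848
E_loss = pi * 103904.0000 * 0.0309 * 0.4848
E_loss = 4890.0337


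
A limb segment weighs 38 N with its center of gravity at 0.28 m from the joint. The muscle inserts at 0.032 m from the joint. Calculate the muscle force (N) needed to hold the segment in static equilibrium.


F_muscle = W * d_load / d_muscle
F_muscle = 38 * 0.28 / 0.032
Numerator = 10.6400
F_muscle = 332.5000


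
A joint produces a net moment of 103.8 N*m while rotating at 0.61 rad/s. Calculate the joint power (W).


P = M * omega
P = 103.8 * 0.61
P = 63.3180


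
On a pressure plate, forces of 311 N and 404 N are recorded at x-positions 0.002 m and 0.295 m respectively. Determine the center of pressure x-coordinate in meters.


COP_x = (F1*x1 + F2*x2) / (F1 + F2)
COP_x = (311*0.002 + 404*0.295) / (311 + 404)
Numerator = 119.8020
Denominator = 715
COP_x = 0.1676


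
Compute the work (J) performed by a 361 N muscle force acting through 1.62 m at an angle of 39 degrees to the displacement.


W = F * d * cos(theta)
theta = 39 deg = 0.6807 rad
cos(theta) = 0.7771
W = 361 * 1.62 * 0.7771
W = 454.4905


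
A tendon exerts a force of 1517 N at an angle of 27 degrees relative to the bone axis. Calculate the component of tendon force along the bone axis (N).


F_eff = F_tendon * cos(theta)
theta = 27 deg = 0.4712 rad
cos(theta) = 0.8910
F_eff = 1517 * 0.8910
F_eff = 1351.6569


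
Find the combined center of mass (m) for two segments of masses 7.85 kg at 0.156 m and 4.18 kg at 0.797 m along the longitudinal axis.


COM = (m1*x1 + m2*x2) / (m1 + m2)
COM = (7.85*0.156 + 4.18*0.797) / (7.85 + 4.18)
Numerator = 4.5561
Denominator = 12.0300
COM = 0.3787


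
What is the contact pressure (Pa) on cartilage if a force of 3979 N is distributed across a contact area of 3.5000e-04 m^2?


P = F / A
P = 3979 / 3.5000e-04
P = 1.1369e+07


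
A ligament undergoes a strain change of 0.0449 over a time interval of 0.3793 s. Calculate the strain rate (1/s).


strain_rate = delta_strain / delta_t
strain_rate = 0.0449 / 0.3793
strain_rate = 0.1184


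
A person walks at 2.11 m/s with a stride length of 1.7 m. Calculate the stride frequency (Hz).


f = v / stride_length
f = 2.11 / 1.7
f = 1.2412


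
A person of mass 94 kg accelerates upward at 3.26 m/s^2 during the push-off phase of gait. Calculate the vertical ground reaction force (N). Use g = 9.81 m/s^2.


GRF = m * (g + a)
GRF = 94 * (9.81 + 3.26)
GRF = 94 * 13.0700
GRF = 1228.5800


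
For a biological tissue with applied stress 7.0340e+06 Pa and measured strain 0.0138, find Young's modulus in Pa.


E = stress / strain
E = 7.0340e+06 / 0.0138
E = 5.0971e+08


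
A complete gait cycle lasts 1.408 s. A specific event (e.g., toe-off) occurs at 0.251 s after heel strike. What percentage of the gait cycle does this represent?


pct = (event_time / cycle_time) * 100
pct = (0.251 / 1.408) * 100
ratio = 0.1783
pct = 17.8267


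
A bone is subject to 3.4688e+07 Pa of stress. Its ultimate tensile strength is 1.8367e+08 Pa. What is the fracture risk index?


FRI = applied / ultimate
FRI = 3.4688e+07 / 1.8367e+08
FRI = 0.1889


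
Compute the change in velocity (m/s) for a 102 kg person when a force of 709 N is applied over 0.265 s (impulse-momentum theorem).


J = F * dt = 709 * 0.265 = 187.8850 N*s
delta_v = J / m
delta_v = 187.8850 / 102
delta_v = 1.8420


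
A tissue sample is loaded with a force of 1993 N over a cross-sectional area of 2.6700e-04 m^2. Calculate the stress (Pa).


stress = F / A
stress = 1993 / 2.6700e-04
stress = 7.4644e+06


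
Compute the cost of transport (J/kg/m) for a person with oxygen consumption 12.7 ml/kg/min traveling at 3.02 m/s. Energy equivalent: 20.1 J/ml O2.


Power per kg = VO2 * 20.1 / 60
Power per kg = 12.7 * 20.1 / 60 = 4.2545 W/kg
Cost = power_per_kg / speed
Cost = 4.2545 / 3.02
Cost = 1.4088


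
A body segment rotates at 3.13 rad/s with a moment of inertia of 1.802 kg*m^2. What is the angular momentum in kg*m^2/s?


L = I * omega
L = 1.802 * 3.13
L = 5.6403


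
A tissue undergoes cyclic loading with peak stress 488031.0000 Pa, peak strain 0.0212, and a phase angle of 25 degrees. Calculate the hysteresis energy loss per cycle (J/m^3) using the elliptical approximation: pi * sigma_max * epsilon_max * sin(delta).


E_loss = pi * sigma_max * epsilon_max * sin(delta)
delta = 25 deg = 0.4363 rad
sin(delta) = 0.4226
E_loss = pi * 488031.0000 * 0.0212 * 0.4226
E_loss = 13736.6680


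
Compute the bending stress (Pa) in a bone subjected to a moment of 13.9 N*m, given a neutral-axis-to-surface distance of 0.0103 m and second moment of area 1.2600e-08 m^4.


sigma = M * c / I
sigma = 13.9 * 0.0103 / 1.2600e-08
M * c = 0.1432
sigma = 1.1363e+07


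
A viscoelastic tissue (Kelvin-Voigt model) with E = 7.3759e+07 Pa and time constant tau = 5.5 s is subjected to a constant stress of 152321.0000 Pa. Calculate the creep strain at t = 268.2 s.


epsilon(t) = (sigma/E) * (1 - exp(-t/tau))
sigma/E = 152321.0000 / 7.3759e+07 = 0.0021
exp(-t/tau) = exp(-268.2 / 5.5) = 6.6408e-22
epsilon = 0.0021 * (1 - 6.6408e-22)
epsilon = 0.0021


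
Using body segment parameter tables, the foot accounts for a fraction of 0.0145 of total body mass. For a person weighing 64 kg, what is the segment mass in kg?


m_segment = body_mass * fraction
m_segment = 64 * 0.0145
m_segment = 0.9280


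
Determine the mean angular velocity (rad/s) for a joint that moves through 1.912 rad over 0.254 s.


omega = delta_theta / delta_t
omega = 1.912 / 0.254
omega = 7.5276


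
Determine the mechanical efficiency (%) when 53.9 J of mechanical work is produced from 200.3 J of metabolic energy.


eta = (W_mech / E_meta) * 100
eta = (53.9 / 200.3) * 100
ratio = 0.2691
eta = 26.9096


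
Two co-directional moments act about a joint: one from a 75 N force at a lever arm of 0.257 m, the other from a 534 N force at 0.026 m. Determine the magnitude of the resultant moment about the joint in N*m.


M = F1 * d1 + F2 * d2
M = 75 * 0.257 + 534 * 0.026
M = 19.2750 + 13.8840
M = 33.1590


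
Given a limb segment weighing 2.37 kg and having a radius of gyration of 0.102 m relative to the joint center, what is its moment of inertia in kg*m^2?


I = m * k^2
I = 2.37 * 0.102^2
k^2 = 0.0104
I = 0.0247


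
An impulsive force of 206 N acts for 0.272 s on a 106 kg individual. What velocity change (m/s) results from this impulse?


J = F * dt = 206 * 0.272 = 56.0320 N*s
delta_v = J / m
delta_v = 56.0320 / 106
delta_v = 0.5286


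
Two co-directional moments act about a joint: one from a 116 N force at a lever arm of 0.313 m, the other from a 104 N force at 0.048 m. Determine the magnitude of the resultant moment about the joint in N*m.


M = F1 * d1 + F2 * d2
M = 116 * 0.313 + 104 * 0.048
M = 36.3080 + 4.9920
M = 41.3000


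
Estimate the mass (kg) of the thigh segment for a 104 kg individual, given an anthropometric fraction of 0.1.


m_segment = body_mass * fraction
m_segment = 104 * 0.1
m_segment = 10.4000


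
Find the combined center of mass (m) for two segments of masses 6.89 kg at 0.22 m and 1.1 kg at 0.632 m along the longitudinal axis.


COM = (m1*x1 + m2*x2) / (m1 + m2)
COM = (6.89*0.22 + 1.1*0.632) / (6.89 + 1.1)
Numerator = 2.2110
Denominator = 7.9900
COM = 0.2767


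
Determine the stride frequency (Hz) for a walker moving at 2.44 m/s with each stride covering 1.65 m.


f = v / stride_length
f = 2.44 / 1.65
f = 1.4788


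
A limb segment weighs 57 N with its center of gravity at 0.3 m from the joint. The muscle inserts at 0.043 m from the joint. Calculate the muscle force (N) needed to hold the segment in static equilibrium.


F_muscle = W * d_load / d_muscle
F_muscle = 57 * 0.3 / 0.043
Numerator = 17.1000
F_muscle = 397.6744


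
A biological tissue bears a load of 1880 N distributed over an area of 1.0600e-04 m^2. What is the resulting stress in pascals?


stress = F / A
stress = 1880 / 1.0600e-04
stress = 1.7736e+07


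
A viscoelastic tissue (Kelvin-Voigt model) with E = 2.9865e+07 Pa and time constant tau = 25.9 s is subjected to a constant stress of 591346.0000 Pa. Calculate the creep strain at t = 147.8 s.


epsilon(t) = (sigma/E) * (1 - exp(-t/tau))
sigma/E = 591346.0000 / 2.9865e+07 = 0.0198
exp(-t/tau) = exp(-147.8 / 25.9) = 0.0033
epsilon = 0.0198 * (1 - 0.0033)
epsilon = 0.0197


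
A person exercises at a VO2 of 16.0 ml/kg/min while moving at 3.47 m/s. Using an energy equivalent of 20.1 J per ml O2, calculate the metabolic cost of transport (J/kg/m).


Power per kg = VO2 * 20.1 / 60
Power per kg = 16.0 * 20.1 / 60 = 5.3600 W/kg
Cost = power_per_kg / speed
Cost = 5.3600 / 3.47
Cost = 1.5447


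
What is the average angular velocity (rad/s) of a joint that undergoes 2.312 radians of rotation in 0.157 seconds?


omega = delta_theta / delta_t
omega = 2.312 / 0.157
omega = 14.7261


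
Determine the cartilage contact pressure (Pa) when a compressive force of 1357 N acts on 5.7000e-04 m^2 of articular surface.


P = F / A
P = 1357 / 5.7000e-04
P = 2.3807e+06


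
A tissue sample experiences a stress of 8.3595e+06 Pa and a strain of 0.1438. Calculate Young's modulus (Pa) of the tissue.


E = stress / strain
E = 8.3595e+06 / 0.1438
E = 5.8133e+07


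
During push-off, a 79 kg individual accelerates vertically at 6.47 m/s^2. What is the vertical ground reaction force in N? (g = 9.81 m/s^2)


GRF = m * (g + a)
GRF = 79 * (9.81 + 6.47)
GRF = 79 * 16.2800
GRF = 1286.1200


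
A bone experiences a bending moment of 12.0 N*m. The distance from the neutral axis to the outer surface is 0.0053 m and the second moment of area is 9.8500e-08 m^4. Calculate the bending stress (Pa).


sigma = M * c / I
sigma = 12.0 * 0.0053 / 9.8500e-08
M * c = 0.0636
sigma = 645685.2792


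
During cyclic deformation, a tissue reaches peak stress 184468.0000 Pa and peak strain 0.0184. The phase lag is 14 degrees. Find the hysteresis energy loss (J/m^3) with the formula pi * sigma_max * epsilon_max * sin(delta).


E_loss = pi * sigma_max * epsilon_max * sin(delta)
delta = 14 deg = 0.2443 rad
sin(delta) = 0.2419
E_loss = pi * 184468.0000 * 0.0184 * 0.2419
E_loss = 2579.6686


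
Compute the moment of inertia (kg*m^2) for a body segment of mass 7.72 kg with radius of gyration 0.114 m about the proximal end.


I = m * k^2
I = 7.72 * 0.114^2
k^2 = 0.0130
I = 0.1003


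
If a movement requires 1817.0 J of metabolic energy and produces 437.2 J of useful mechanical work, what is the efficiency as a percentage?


eta = (W_mech / E_meta) * 100
eta = (437.2 / 1817.0) * 100
ratio = 0.2406
eta = 24.0616


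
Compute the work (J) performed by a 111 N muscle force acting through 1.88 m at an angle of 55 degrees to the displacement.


W = F * d * cos(theta)
theta = 55 deg = 0.9599 rad
cos(theta) = 0.5736
W = 111 * 1.88 * 0.5736
W = 119.6939


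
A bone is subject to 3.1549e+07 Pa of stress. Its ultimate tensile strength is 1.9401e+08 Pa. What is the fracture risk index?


FRI = applied / ultimate
FRI = 3.1549e+07 / 1.9401e+08
FRI = 0.1626


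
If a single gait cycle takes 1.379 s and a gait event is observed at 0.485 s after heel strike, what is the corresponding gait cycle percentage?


pct = (event_time / cycle_time) * 100
pct = (0.485 / 1.379) * 100
ratio = 0.3517
pct = 35.1704


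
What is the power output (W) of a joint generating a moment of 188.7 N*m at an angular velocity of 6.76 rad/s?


P = M * omega
P = 188.7 * 6.76
P = 1275.6120


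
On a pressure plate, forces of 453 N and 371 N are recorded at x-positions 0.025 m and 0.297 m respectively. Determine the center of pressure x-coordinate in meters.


COP_x = (F1*x1 + F2*x2) / (F1 + F2)
COP_x = (453*0.025 + 371*0.297) / (453 + 371)
Numerator = 121.5120
Denominator = 824
COP_x = 0.1475


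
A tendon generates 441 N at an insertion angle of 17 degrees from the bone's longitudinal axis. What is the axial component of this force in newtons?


F_eff = F_tendon * cos(theta)
theta = 17 deg = 0.2967 rad
cos(theta) = 0.9563
F_eff = 441 * 0.9563
F_eff = 421.7304


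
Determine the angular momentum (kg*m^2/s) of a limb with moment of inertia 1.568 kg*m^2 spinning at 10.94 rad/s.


L = I * omega
L = 1.568 * 10.94
L = 17.1539


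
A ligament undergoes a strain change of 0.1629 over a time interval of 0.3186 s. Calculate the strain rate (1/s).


strain_rate = delta_strain / delta_t
strain_rate = 0.1629 / 0.3186
strain_rate = 0.5113


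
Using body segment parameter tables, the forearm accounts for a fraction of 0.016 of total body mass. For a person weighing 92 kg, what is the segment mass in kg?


m_segment = body_mass * fraction
m_segment = 92 * 0.016
m_segment = 1.4720


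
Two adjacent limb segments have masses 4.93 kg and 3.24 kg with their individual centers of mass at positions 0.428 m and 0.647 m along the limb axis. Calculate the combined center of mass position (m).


COM = (m1*x1 + m2*x2) / (m1 + m2)
COM = (4.93*0.428 + 3.24*0.647) / (4.93 + 3.24)
Numerator = 4.2063
Denominator = 8.1700
COM = 0.5148


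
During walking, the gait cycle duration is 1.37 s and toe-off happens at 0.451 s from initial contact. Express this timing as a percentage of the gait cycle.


pct = (event_time / cycle_time) * 100
pct = (0.451 / 1.37) * 100
ratio = 0.3292
pct = 32.9197


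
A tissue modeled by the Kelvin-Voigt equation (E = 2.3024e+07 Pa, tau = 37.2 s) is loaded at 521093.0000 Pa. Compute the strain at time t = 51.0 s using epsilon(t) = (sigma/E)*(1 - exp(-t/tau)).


epsilon(t) = (sigma/E) * (1 - exp(-t/tau))
sigma/E = 521093.0000 / 2.3024e+07 = 0.0226
exp(-t/tau) = exp(-51.0 / 37.2) = 0.2539
epsilon = 0.0226 * (1 - 0.2539)
epsilon = 0.0169


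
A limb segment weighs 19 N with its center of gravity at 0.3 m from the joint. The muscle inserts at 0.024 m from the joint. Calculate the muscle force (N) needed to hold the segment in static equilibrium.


F_muscle = W * d_load / d_muscle
F_muscle = 19 * 0.3 / 0.024
Numerator = 5.7000
F_muscle = 237.5000


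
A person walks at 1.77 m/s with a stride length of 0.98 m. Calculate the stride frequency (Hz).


f = v / stride_length
f = 1.77 / 0.98
f = 1.8061


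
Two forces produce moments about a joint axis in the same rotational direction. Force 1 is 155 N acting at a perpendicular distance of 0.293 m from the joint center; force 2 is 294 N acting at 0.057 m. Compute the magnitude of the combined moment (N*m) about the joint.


M = F1 * d1 + F2 * d2
M = 155 * 0.293 + 294 * 0.057
M = 45.4150 + 16.7580
M = 62.1730


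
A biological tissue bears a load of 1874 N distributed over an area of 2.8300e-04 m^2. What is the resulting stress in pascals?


stress = F / A
stress = 1874 / 2.8300e-04
stress = 6.6219e+06


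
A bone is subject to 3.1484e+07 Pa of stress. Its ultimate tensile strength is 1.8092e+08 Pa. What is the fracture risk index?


FRI = applied / ultimate
FRI = 3.1484e+07 / 1.8092e+08
FRI = 0.1740


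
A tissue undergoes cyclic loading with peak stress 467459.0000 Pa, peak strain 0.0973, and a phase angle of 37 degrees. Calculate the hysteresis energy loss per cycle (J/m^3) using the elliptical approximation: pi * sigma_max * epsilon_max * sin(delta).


E_loss = pi * sigma_max * epsilon_max * sin(delta)
delta = 37 deg = 0.6458 rad
sin(delta) = 0.6018
E_loss = pi * 467459.0000 * 0.0973 * 0.6018
E_loss = 85994.2204


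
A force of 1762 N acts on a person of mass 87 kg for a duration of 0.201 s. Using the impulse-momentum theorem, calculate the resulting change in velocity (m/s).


J = F * dt = 1762 * 0.201 = 354.1620 N*s
delta_v = J / m
delta_v = 354.1620 / 87
delta_v = 4.0708


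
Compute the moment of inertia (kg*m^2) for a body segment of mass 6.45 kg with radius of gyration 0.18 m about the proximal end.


I = m * k^2
I = 6.45 * 0.18^2
k^2 = 0.0324
I = 0.2090


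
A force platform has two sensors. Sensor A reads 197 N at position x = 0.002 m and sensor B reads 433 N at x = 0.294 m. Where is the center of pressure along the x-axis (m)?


COP_x = (F1*x1 + F2*x2) / (F1 + F2)
COP_x = (197*0.002 + 433*0.294) / (197 + 433)
Numerator = 127.6960
Denominator = 630
COP_x = 0.2027


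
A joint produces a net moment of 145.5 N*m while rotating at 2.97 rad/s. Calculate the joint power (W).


P = M * omega
P = 145.5 * 2.97
P = 432.1350


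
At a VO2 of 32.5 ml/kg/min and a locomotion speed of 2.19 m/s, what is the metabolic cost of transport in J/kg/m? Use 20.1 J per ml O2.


Power per kg = VO2 * 20.1 / 60
Power per kg = 32.5 * 20.1 / 60 = 10.8875 W/kg
Cost = power_per_kg / speed
Cost = 10.8875 / 2.19
Cost = 4.9715


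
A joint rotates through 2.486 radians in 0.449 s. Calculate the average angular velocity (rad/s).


omega = delta_theta / delta_t
omega = 2.486 / 0.449
omega = 5.5367


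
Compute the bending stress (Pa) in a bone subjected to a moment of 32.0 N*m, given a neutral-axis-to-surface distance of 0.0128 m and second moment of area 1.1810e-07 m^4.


sigma = M * c / I
sigma = 32.0 * 0.0128 / 1.1810e-07
M * c = 0.4096
sigma = 3.4682e+06


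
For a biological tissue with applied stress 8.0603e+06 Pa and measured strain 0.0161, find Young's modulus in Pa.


E = stress / strain
E = 8.0603e+06 / 0.0161
E = 5.0064e+08


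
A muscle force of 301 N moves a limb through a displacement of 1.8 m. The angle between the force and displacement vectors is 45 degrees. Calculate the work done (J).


W = F * d * cos(theta)
theta = 45 deg = 0.7854 rad
cos(theta) = 0.7071
W = 301 * 1.8 * 0.7071
W = 383.1105


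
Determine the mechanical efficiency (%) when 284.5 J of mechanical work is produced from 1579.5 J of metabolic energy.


eta = (W_mech / E_meta) * 100
eta = (284.5 / 1579.5) * 100
ratio = 0.1801
eta = 18.0120


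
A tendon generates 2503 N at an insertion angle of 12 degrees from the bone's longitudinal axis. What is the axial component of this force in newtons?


F_eff = F_tendon * cos(theta)
theta = 12 deg = 0.2094 rad
cos(theta) = 0.9781
F_eff = 2503 * 0.9781
F_eff = 2448.3034


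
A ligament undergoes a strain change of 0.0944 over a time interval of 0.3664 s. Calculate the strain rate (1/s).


strain_rate = delta_strain / delta_t
strain_rate = 0.0944 / 0.3664
strain_rate = 0.2576


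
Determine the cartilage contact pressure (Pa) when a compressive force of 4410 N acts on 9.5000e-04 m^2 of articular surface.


P = F / A
P = 4410 / 9.5000e-04
P = 4.6421e+06


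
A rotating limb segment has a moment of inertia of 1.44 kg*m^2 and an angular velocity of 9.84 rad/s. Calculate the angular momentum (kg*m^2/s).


L = I * omega
L = 1.44 * 9.84
L = 14.1696


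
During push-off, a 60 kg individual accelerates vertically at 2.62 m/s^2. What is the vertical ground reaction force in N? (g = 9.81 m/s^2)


GRF = m * (g + a)
GRF = 60 * (9.81 + 2.62)
GRF = 60 * 12.4300
GRF = 745.8000


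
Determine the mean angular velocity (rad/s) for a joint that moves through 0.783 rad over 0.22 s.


omega = delta_theta / delta_t
omega = 0.783 / 0.22
omega = 3.5591


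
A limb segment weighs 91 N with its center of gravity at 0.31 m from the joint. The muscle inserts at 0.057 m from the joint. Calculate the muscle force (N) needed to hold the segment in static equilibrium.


F_muscle = W * d_load / d_muscle
F_muscle = 91 * 0.31 / 0.057
Numerator = 28.2100
F_muscle = 494.9123


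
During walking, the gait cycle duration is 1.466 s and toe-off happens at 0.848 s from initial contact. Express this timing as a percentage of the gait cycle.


pct = (event_time / cycle_time) * 100
pct = (0.848 / 1.466) * 100
ratio = 0.5784
pct = 57.8445


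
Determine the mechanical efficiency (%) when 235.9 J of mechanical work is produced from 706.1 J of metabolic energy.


eta = (W_mech / E_meta) * 100
eta = (235.9 / 706.1) * 100
ratio = 0.3341
eta = 33.4089


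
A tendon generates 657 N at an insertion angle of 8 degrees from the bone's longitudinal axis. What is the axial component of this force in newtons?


F_eff = F_tendon * cos(theta)
theta = 8 deg = 0.1396 rad
cos(theta) = 0.9903
F_eff = 657 * 0.9903
F_eff = 650.6061


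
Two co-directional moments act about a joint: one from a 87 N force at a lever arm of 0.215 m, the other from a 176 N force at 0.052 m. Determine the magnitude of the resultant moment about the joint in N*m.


M = F1 * d1 + F2 * d2
M = 87 * 0.215 + 176 * 0.052
M = 18.7050 + 9.1520
M = 27.8570


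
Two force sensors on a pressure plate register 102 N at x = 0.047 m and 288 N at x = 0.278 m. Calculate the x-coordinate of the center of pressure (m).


COP_x = (F1*x1 + F2*x2) / (F1 + F2)
COP_x = (102*0.047 + 288*0.278) / (102 + 288)
Numerator = 84.8580
Denominator = 390
COP_x = 0.2176


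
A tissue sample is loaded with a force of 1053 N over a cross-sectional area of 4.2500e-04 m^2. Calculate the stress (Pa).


stress = F / A
stress = 1053 / 4.2500e-04
stress = 2.4776e+06


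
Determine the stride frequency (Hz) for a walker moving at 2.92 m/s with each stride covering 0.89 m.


f = v / stride_length
f = 2.92 / 0.89
f = 3.2809


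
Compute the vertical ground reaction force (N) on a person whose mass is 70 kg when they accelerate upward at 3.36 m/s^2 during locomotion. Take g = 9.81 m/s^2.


GRF = m * (g + a)
GRF = 70 * (9.81 + 3.36)
GRF = 70 * 13.1700
GRF = 921.9000


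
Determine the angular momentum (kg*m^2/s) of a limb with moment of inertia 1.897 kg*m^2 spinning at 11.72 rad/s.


L = I * omega
L = 1.897 * 11.72
L = 22.2328


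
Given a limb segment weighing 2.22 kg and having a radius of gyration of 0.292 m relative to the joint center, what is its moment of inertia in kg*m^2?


I = m * k^2
I = 2.22 * 0.292^2
k^2 = 0.0853
I = 0.1893


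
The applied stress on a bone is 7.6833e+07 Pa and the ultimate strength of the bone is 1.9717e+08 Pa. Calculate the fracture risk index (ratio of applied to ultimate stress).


FRI = applied / ultimate
FRI = 7.6833e+07 / 1.9717e+08
FRI = 0.3897


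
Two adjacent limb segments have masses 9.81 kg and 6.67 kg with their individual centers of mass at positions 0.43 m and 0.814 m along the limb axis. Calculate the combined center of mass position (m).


COM = (m1*x1 + m2*x2) / (m1 + m2)
COM = (9.81*0.43 + 6.67*0.814) / (9.81 + 6.67)
Numerator = 9.6477
Denominator = 16.4800
COM = 0.5854


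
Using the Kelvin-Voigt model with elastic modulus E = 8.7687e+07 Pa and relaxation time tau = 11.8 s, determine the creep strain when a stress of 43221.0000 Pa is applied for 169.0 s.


epsilon(t) = (sigma/E) * (1 - exp(-t/tau))
sigma/E = 43221.0000 / 8.7687e+07 = 4.9290e-04
exp(-t/tau) = exp(-169.0 / 11.8) = 6.0259e-07
epsilon = 4.9290e-04 * (1 - 6.0259e-07)
epsilon = 4.9290e-04


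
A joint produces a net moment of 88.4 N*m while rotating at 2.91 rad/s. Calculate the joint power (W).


P = M * omega
P = 88.4 * 2.91
P = 257.2440


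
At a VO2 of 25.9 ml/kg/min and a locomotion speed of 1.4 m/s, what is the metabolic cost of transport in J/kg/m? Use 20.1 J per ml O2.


Power per kg = VO2 * 20.1 / 60
Power per kg = 25.9 * 20.1 / 60 = 8.6765 W/kg
Cost = power_per_kg / speed
Cost = 8.6765 / 1.4
Cost = 6.1975


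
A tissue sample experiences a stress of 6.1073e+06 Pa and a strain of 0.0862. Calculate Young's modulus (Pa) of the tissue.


E = stress / strain
E = 6.1073e+06 / 0.0862
E = 7.0850e+07


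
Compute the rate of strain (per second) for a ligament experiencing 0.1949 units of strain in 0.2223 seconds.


strain_rate = delta_strain / delta_t
strain_rate = 0.1949 / 0.2223
strain_rate = 0.8767


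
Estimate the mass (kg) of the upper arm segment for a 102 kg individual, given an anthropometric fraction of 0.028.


m_segment = body_mass * fraction
m_segment = 102 * 0.028
m_segment = 2.8560


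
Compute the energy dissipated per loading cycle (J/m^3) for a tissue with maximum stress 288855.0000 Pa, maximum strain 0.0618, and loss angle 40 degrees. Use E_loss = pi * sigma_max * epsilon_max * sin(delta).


E_loss = pi * sigma_max * epsilon_max * sin(delta)
delta = 40 deg = 0.6981 rad
sin(delta) = 0.6428
E_loss = pi * 288855.0000 * 0.0618 * 0.6428
E_loss = 36048.3785


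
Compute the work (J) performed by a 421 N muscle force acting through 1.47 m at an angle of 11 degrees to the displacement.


W = F * d * cos(theta)
theta = 11 deg = 0.1920 rad
cos(theta) = 0.9816
W = 421 * 1.47 * 0.9816
W = 607.4996


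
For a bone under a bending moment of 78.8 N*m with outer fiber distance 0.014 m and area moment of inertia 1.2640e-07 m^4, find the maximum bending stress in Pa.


sigma = M * c / I
sigma = 78.8 * 0.014 / 1.2640e-07
M * c = 1.1032
sigma = 8.7278e+06


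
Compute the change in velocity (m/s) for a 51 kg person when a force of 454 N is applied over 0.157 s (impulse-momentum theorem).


J = F * dt = 454 * 0.157 = 71.2780 N*s
delta_v = J / m
delta_v = 71.2780 / 51
delta_v = 1.3976


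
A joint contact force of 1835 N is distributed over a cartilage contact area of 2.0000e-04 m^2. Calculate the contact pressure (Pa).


P = F / A
P = 1835 / 2.0000e-04
P = 9.1750e+06


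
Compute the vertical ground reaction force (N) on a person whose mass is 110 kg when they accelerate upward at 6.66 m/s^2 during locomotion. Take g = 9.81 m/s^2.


GRF = m * (g + a)
GRF = 110 * (9.81 + 6.66)
GRF = 110 * 16.4700
GRF = 1811.7000


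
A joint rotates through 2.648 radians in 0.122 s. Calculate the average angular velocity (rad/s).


omega = delta_theta / delta_t
omega = 2.648 / 0.122
omega = 21.7049


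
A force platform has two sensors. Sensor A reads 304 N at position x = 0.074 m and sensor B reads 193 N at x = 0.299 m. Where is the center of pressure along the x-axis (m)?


COP_x = (F1*x1 + F2*x2) / (F1 + F2)
COP_x = (304*0.074 + 193*0.299) / (304 + 193)
Numerator = 80.2030
Denominator = 497
COP_x = 0.1614


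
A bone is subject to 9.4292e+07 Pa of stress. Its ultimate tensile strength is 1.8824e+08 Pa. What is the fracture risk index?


FRI = applied / ultimate
FRI = 9.4292e+07 / 1.8824e+08
FRI = 0.5009


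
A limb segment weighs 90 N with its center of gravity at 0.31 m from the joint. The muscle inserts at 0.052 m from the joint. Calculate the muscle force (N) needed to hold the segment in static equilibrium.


F_muscle = W * d_load / d_muscle
F_muscle = 90 * 0.31 / 0.052
Numerator = 27.9000
F_muscle = 536.5385


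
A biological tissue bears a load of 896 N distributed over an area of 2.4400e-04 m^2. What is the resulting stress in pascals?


stress = F / A
stress = 896 / 2.4400e-04
stress = 3.6721e+06


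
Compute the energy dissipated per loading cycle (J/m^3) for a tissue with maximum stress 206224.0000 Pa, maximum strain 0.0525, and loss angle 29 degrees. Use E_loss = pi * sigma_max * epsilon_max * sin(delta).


E_loss = pi * sigma_max * epsilon_max * sin(delta)
delta = 29 deg = 0.5061 rad
sin(delta) = 0.4848
E_loss = pi * 206224.0000 * 0.0525 * 0.4848
E_loss = 16489.9604


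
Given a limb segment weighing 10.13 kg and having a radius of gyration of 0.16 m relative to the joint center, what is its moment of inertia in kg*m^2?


I = m * k^2
I = 10.13 * 0.16^2
k^2 = 0.0256
I = 0.2593


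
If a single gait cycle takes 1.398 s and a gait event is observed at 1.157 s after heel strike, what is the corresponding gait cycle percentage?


pct = (event_time / cycle_time) * 100
pct = (1.157 / 1.398) * 100
ratio = 0.8276
pct = 82.7611


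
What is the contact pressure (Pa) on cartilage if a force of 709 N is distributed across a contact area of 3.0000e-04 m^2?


P = F / A
P = 709 / 3.0000e-04
P = 2.3633e+06


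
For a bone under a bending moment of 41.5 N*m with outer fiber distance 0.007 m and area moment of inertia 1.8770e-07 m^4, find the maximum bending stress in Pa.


sigma = M * c / I
sigma = 41.5 * 0.007 / 1.8770e-07
M * c = 0.2905
sigma = 1.5477e+06


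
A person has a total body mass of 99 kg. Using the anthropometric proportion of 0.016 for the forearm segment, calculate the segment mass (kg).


m_segment = body_mass * fraction
m_segment = 99 * 0.016
m_segment = 1.5840


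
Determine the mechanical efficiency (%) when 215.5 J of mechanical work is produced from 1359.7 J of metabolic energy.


eta = (W_mech / E_meta) * 100
eta = (215.5 / 1359.7) * 100
ratio = 0.1585
eta = 15.8491


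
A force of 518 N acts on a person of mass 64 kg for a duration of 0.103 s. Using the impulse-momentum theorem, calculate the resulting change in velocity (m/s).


J = F * dt = 518 * 0.103 = 53.3540 N*s
delta_v = J / m
delta_v = 53.3540 / 64
delta_v = 0.8337


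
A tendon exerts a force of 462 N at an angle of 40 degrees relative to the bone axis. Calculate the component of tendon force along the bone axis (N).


F_eff = F_tendon * cos(theta)
theta = 40 deg = 0.6981 rad
cos(theta) = 0.7660
F_eff = 462 * 0.7660
F_eff = 353.9125


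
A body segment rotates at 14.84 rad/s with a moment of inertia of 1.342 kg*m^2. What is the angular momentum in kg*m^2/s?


L = I * omega
L = 1.342 * 14.84
L = 19.9153


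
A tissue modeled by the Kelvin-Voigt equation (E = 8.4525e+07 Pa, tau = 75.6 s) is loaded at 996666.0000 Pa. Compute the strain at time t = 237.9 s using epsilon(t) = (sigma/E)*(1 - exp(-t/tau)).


epsilon(t) = (sigma/E) * (1 - exp(-t/tau))
sigma/E = 996666.0000 / 8.4525e+07 = 0.0118
exp(-t/tau) = exp(-237.9 / 75.6) = 0.0430
epsilon = 0.0118 * (1 - 0.0430)
epsilon = 0.0113


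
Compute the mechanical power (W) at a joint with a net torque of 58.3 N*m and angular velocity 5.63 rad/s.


P = M * omega
P = 58.3 * 5.63
P = 328.2290


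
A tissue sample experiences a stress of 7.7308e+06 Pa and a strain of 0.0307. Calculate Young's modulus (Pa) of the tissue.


E = stress / strain
E = 7.7308e+06 / 0.0307
E = 2.5182e+08


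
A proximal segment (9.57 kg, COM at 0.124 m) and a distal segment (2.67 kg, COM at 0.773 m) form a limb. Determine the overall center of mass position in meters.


COM = (m1*x1 + m2*x2) / (m1 + m2)
COM = (9.57*0.124 + 2.67*0.773) / (9.57 + 2.67)
Numerator = 3.2506
Denominator = 12.2400
COM = 0.2656


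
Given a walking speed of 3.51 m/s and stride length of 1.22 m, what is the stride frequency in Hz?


f = v / stride_length
f = 3.51 / 1.22
f = 2.8770


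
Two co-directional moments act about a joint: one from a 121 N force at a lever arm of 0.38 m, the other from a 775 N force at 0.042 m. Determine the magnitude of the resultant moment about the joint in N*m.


M = F1 * d1 + F2 * d2
M = 121 * 0.38 + 775 * 0.042
M = 45.9800 + 32.5500
M = 78.5300


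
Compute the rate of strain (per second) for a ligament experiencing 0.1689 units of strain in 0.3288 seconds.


strain_rate = delta_strain / delta_t
strain_rate = 0.1689 / 0.3288
strain_rate = 0.5137


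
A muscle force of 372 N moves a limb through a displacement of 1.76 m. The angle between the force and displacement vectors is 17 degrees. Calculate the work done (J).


W = F * d * cos(theta)
theta = 17 deg = 0.2967 rad
cos(theta) = 0.9563
W = 372 * 1.76 * 0.9563
W = 626.1118
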